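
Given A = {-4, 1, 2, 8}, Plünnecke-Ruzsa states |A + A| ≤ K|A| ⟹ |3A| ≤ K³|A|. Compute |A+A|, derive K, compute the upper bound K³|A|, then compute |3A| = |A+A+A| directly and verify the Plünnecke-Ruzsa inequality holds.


|A| = 4.
Step 1: Compute A + A by enumerating all 16 pairs.
A + A = {-8, -3, -2, 2, 3, 4, 9, 10, 16}, so |A + A| = 9.
Step 2: Doubling constant K = |A + A|/|A| = 9/4 = 9/4 ≈ 2.2500.
Step 3: Plünnecke-Ruzsa gives |3A| ≤ K³·|A| = (2.2500)³ · 4 ≈ 45.5625.
Step 4: Compute 3A = A + A + A directly by enumerating all triples (a,b,c) ∈ A³; |3A| = 16.
Step 5: Check 16 ≤ 45.5625? Yes ✓.

K = 9/4, Plünnecke-Ruzsa bound K³|A| ≈ 45.5625, |3A| = 16, inequality holds.


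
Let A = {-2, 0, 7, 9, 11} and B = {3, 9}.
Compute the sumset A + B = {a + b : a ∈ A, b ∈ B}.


A + B = {a + b : a ∈ A, b ∈ B}.
Enumerate all |A|·|B| = 5·2 = 10 pairs (a, b) and collect distinct sums.
a = -2: -2+3=1, -2+9=7
a = 0: 0+3=3, 0+9=9
a = 7: 7+3=10, 7+9=16
a = 9: 9+3=12, 9+9=18
a = 11: 11+3=14, 11+9=20
Collecting distinct sums: A + B = {1, 3, 7, 9, 10, 12, 14, 16, 18, 20}
|A + B| = 10

A + B = {1, 3, 7, 9, 10, 12, 14, 16, 18, 20}


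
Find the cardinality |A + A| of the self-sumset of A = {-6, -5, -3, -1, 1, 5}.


A + A = {a + a' : a, a' ∈ A}; |A| = 6.
General bounds: 2|A| - 1 ≤ |A + A| ≤ |A|(|A|+1)/2, i.e. 11 ≤ |A + A| ≤ 21.
Lower bound 2|A|-1 is attained iff A is an arithmetic progression.
Enumerate sums a + a' for a ≤ a' (symmetric, so this suffices):
a = -6: -6+-6=-12, -6+-5=-11, -6+-3=-9, -6+-1=-7, -6+1=-5, -6+5=-1
a = -5: -5+-5=-10, -5+-3=-8, -5+-1=-6, -5+1=-4, -5+5=0
a = -3: -3+-3=-6, -3+-1=-4, -3+1=-2, -3+5=2
a = -1: -1+-1=-2, -1+1=0, -1+5=4
a = 1: 1+1=2, 1+5=6
a = 5: 5+5=10
Distinct sums: {-12, -11, -10, -9, -8, -7, -6, -5, -4, -2, -1, 0, 2, 4, 6, 10}
|A + A| = 16

|A + A| = 16


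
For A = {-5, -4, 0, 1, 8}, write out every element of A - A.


A - A = {a - a' : a, a' ∈ A}.
Compute a - a' for each ordered pair (a, a'):
a = -5: -5--5=0, -5--4=-1, -5-0=-5, -5-1=-6, -5-8=-13
a = -4: -4--5=1, -4--4=0, -4-0=-4, -4-1=-5, -4-8=-12
a = 0: 0--5=5, 0--4=4, 0-0=0, 0-1=-1, 0-8=-8
a = 1: 1--5=6, 1--4=5, 1-0=1, 1-1=0, 1-8=-7
a = 8: 8--5=13, 8--4=12, 8-0=8, 8-1=7, 8-8=0
Collecting distinct values (and noting 0 appears from a-a):
A - A = {-13, -12, -8, -7, -6, -5, -4, -1, 0, 1, 4, 5, 6, 7, 8, 12, 13}
|A - A| = 17

A - A = {-13, -12, -8, -7, -6, -5, -4, -1, 0, 1, 4, 5, 6, 7, 8, 12, 13}


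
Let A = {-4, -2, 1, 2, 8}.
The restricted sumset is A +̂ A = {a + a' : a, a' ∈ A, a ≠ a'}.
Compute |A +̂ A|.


Restricted sumset: A +̂ A = {a + a' : a ∈ A, a' ∈ A, a ≠ a'}.
Equivalently, take A + A and drop any sum 2a that is achievable ONLY as a + a for a ∈ A (i.e. sums representable only with equal summands).
Enumerate pairs (a, a') with a < a' (symmetric, so each unordered pair gives one sum; this covers all a ≠ a'):
  -4 + -2 = -6
  -4 + 1 = -3
  -4 + 2 = -2
  -4 + 8 = 4
  -2 + 1 = -1
  -2 + 2 = 0
  -2 + 8 = 6
  1 + 2 = 3
  1 + 8 = 9
  2 + 8 = 10
Collected distinct sums: {-6, -3, -2, -1, 0, 3, 4, 6, 9, 10}
|A +̂ A| = 10
(Reference bound: |A +̂ A| ≥ 2|A| - 3 for |A| ≥ 2, with |A| = 5 giving ≥ 7.)

|A +̂ A| = 10


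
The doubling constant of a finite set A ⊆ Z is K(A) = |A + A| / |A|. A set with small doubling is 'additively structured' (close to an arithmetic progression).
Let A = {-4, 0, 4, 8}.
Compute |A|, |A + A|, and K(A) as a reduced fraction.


|A| = 4.
Compute A + A by enumerating all 16 pairs.
A + A = {-8, -4, 0, 4, 8, 12, 16}, so |A + A| = 7.
K = |A + A| / |A| = 7/4 (already in lowest terms) ≈ 1.7500.
Reference: AP of size 4 gives K = 7/4 ≈ 1.7500; a fully generic set of size 4 gives K ≈ 2.5000.

|A| = 4, |A + A| = 7, K = 7/4.


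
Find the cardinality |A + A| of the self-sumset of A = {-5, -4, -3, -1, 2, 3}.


A + A = {a + a' : a, a' ∈ A}; |A| = 6.
General bounds: 2|A| - 1 ≤ |A + A| ≤ |A|(|A|+1)/2, i.e. 11 ≤ |A + A| ≤ 21.
Lower bound 2|A|-1 is attained iff A is an arithmetic progression.
Enumerate sums a + a' for a ≤ a' (symmetric, so this suffices):
a = -5: -5+-5=-10, -5+-4=-9, -5+-3=-8, -5+-1=-6, -5+2=-3, -5+3=-2
a = -4: -4+-4=-8, -4+-3=-7, -4+-1=-5, -4+2=-2, -4+3=-1
a = -3: -3+-3=-6, -3+-1=-4, -3+2=-1, -3+3=0
a = -1: -1+-1=-2, -1+2=1, -1+3=2
a = 2: 2+2=4, 2+3=5
a = 3: 3+3=6
Distinct sums: {-10, -9, -8, -7, -6, -5, -4, -3, -2, -1, 0, 1, 2, 4, 5, 6}
|A + A| = 16

|A + A| = 16


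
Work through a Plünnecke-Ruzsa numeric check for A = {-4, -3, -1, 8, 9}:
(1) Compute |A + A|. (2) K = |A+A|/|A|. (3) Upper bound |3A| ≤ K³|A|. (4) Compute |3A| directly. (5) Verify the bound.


|A| = 5.
Step 1: Compute A + A by enumerating all 25 pairs.
A + A = {-8, -7, -6, -5, -4, -2, 4, 5, 6, 7, 8, 16, 17, 18}, so |A + A| = 14.
Step 2: Doubling constant K = |A + A|/|A| = 14/5 = 14/5 ≈ 2.8000.
Step 3: Plünnecke-Ruzsa gives |3A| ≤ K³·|A| = (2.8000)³ · 5 ≈ 109.7600.
Step 4: Compute 3A = A + A + A directly by enumerating all triples (a,b,c) ∈ A³; |3A| = 27.
Step 5: Check 27 ≤ 109.7600? Yes ✓.

K = 14/5, Plünnecke-Ruzsa bound K³|A| ≈ 109.7600, |3A| = 27, inequality holds.


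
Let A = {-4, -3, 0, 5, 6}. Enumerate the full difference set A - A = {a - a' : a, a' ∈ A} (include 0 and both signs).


A - A = {a - a' : a, a' ∈ A}.
Compute a - a' for each ordered pair (a, a'):
a = -4: -4--4=0, -4--3=-1, -4-0=-4, -4-5=-9, -4-6=-10
a = -3: -3--4=1, -3--3=0, -3-0=-3, -3-5=-8, -3-6=-9
a = 0: 0--4=4, 0--3=3, 0-0=0, 0-5=-5, 0-6=-6
a = 5: 5--4=9, 5--3=8, 5-0=5, 5-5=0, 5-6=-1
a = 6: 6--4=10, 6--3=9, 6-0=6, 6-5=1, 6-6=0
Collecting distinct values (and noting 0 appears from a-a):
A - A = {-10, -9, -8, -6, -5, -4, -3, -1, 0, 1, 3, 4, 5, 6, 8, 9, 10}
|A - A| = 17

A - A = {-10, -9, -8, -6, -5, -4, -3, -1, 0, 1, 3, 4, 5, 6, 8, 9, 10}


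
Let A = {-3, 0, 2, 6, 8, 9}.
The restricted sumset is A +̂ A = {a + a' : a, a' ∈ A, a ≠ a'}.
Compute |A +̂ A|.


Restricted sumset: A +̂ A = {a + a' : a ∈ A, a' ∈ A, a ≠ a'}.
Equivalently, take A + A and drop any sum 2a that is achievable ONLY as a + a for a ∈ A (i.e. sums representable only with equal summands).
Enumerate pairs (a, a') with a < a' (symmetric, so each unordered pair gives one sum; this covers all a ≠ a'):
  -3 + 0 = -3
  -3 + 2 = -1
  -3 + 6 = 3
  -3 + 8 = 5
  -3 + 9 = 6
  0 + 2 = 2
  0 + 6 = 6
  0 + 8 = 8
  0 + 9 = 9
  2 + 6 = 8
  2 + 8 = 10
  2 + 9 = 11
  6 + 8 = 14
  6 + 9 = 15
  8 + 9 = 17
Collected distinct sums: {-3, -1, 2, 3, 5, 6, 8, 9, 10, 11, 14, 15, 17}
|A +̂ A| = 13
(Reference bound: |A +̂ A| ≥ 2|A| - 3 for |A| ≥ 2, with |A| = 6 giving ≥ 9.)

|A +̂ A| = 13


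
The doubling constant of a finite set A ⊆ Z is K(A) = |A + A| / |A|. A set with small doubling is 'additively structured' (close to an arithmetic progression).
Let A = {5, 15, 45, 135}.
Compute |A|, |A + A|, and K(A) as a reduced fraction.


|A| = 4.
Compute A + A by enumerating all 16 pairs.
A + A = {10, 20, 30, 50, 60, 90, 140, 150, 180, 270}, so |A + A| = 10.
K = |A + A| / |A| = 10/4 = 5/2 ≈ 2.5000.
Reference: AP of size 4 gives K = 7/4 ≈ 1.7500; a fully generic set of size 4 gives K ≈ 2.5000.

|A| = 4, |A + A| = 10, K = 10/4 = 5/2.


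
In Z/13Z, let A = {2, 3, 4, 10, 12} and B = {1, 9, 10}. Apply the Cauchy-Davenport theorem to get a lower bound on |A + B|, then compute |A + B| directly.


Cauchy-Davenport: |A + B| ≥ min(p, |A| + |B| - 1) for A, B nonempty in Z/pZ.
|A| = 5, |B| = 3, p = 13.
CD lower bound = min(13, 5 + 3 - 1) = min(13, 7) = 7.
Compute A + B mod 13 directly:
a = 2: 2+1=3, 2+9=11, 2+10=12
a = 3: 3+1=4, 3+9=12, 3+10=0
a = 4: 4+1=5, 4+9=0, 4+10=1
a = 10: 10+1=11, 10+9=6, 10+10=7
a = 12: 12+1=0, 12+9=8, 12+10=9
A + B = {0, 1, 3, 4, 5, 6, 7, 8, 9, 11, 12}, so |A + B| = 11.
Verify: 11 ≥ 7? Yes ✓.

CD lower bound = 7, actual |A + B| = 11.


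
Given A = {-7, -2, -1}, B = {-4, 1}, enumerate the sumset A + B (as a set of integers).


A + B = {a + b : a ∈ A, b ∈ B}.
Enumerate all |A|·|B| = 3·2 = 6 pairs (a, b) and collect distinct sums.
a = -7: -7+-4=-11, -7+1=-6
a = -2: -2+-4=-6, -2+1=-1
a = -1: -1+-4=-5, -1+1=0
Collecting distinct sums: A + B = {-11, -6, -5, -1, 0}
|A + B| = 5

A + B = {-11, -6, -5, -1, 0}


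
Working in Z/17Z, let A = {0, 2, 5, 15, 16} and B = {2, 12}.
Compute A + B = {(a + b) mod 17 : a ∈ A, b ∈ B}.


Work in Z/17Z: reduce every sum a + b modulo 17.
Enumerate all 10 pairs:
a = 0: 0+2=2, 0+12=12
a = 2: 2+2=4, 2+12=14
a = 5: 5+2=7, 5+12=0
a = 15: 15+2=0, 15+12=10
a = 16: 16+2=1, 16+12=11
Distinct residues collected: {0, 1, 2, 4, 7, 10, 11, 12, 14}
|A + B| = 9 (out of 17 total residues).

A + B = {0, 1, 2, 4, 7, 10, 11, 12, 14}


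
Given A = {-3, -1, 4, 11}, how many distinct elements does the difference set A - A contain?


A - A = {a - a' : a, a' ∈ A}; |A| = 4.
Bounds: 2|A|-1 ≤ |A - A| ≤ |A|² - |A| + 1, i.e. 7 ≤ |A - A| ≤ 13.
Note: 0 ∈ A - A always (from a - a). The set is symmetric: if d ∈ A - A then -d ∈ A - A.
Enumerate nonzero differences d = a - a' with a > a' (then include -d):
Positive differences: {2, 5, 7, 12, 14}
Full difference set: {0} ∪ (positive diffs) ∪ (negative diffs).
|A - A| = 1 + 2·5 = 11 (matches direct enumeration: 11).

|A - A| = 11


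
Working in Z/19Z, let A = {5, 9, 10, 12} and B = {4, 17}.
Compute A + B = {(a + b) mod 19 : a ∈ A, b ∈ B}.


Work in Z/19Z: reduce every sum a + b modulo 19.
Enumerate all 8 pairs:
a = 5: 5+4=9, 5+17=3
a = 9: 9+4=13, 9+17=7
a = 10: 10+4=14, 10+17=8
a = 12: 12+4=16, 12+17=10
Distinct residues collected: {3, 7, 8, 9, 10, 13, 14, 16}
|A + B| = 8 (out of 19 total residues).

A + B = {3, 7, 8, 9, 10, 13, 14, 16}


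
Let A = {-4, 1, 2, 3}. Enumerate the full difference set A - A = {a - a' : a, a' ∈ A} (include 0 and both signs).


A - A = {a - a' : a, a' ∈ A}.
Compute a - a' for each ordered pair (a, a'):
a = -4: -4--4=0, -4-1=-5, -4-2=-6, -4-3=-7
a = 1: 1--4=5, 1-1=0, 1-2=-1, 1-3=-2
a = 2: 2--4=6, 2-1=1, 2-2=0, 2-3=-1
a = 3: 3--4=7, 3-1=2, 3-2=1, 3-3=0
Collecting distinct values (and noting 0 appears from a-a):
A - A = {-7, -6, -5, -2, -1, 0, 1, 2, 5, 6, 7}
|A - A| = 11

A - A = {-7, -6, -5, -2, -1, 0, 1, 2, 5, 6, 7}


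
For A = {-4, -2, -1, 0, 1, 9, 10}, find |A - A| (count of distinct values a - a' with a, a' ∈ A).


A - A = {a - a' : a, a' ∈ A}; |A| = 7.
Bounds: 2|A|-1 ≤ |A - A| ≤ |A|² - |A| + 1, i.e. 13 ≤ |A - A| ≤ 43.
Note: 0 ∈ A - A always (from a - a). The set is symmetric: if d ∈ A - A then -d ∈ A - A.
Enumerate nonzero differences d = a - a' with a > a' (then include -d):
Positive differences: {1, 2, 3, 4, 5, 8, 9, 10, 11, 12, 13, 14}
Full difference set: {0} ∪ (positive diffs) ∪ (negative diffs).
|A - A| = 1 + 2·12 = 25 (matches direct enumeration: 25).

|A - A| = 25


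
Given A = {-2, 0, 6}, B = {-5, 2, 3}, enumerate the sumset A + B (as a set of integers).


A + B = {a + b : a ∈ A, b ∈ B}.
Enumerate all |A|·|B| = 3·3 = 9 pairs (a, b) and collect distinct sums.
a = -2: -2+-5=-7, -2+2=0, -2+3=1
a = 0: 0+-5=-5, 0+2=2, 0+3=3
a = 6: 6+-5=1, 6+2=8, 6+3=9
Collecting distinct sums: A + B = {-7, -5, 0, 1, 2, 3, 8, 9}
|A + B| = 8

A + B = {-7, -5, 0, 1, 2, 3, 8, 9}


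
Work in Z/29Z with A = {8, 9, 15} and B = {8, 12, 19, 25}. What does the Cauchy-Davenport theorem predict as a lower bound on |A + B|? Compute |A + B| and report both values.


Cauchy-Davenport: |A + B| ≥ min(p, |A| + |B| - 1) for A, B nonempty in Z/pZ.
|A| = 3, |B| = 4, p = 29.
CD lower bound = min(29, 3 + 4 - 1) = min(29, 6) = 6.
Compute A + B mod 29 directly:
a = 8: 8+8=16, 8+12=20, 8+19=27, 8+25=4
a = 9: 9+8=17, 9+12=21, 9+19=28, 9+25=5
a = 15: 15+8=23, 15+12=27, 15+19=5, 15+25=11
A + B = {4, 5, 11, 16, 17, 20, 21, 23, 27, 28}, so |A + B| = 10.
Verify: 10 ≥ 6? Yes ✓.

CD lower bound = 6, actual |A + B| = 10.


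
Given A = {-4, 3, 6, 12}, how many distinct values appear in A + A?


A + A = {a + a' : a, a' ∈ A}; |A| = 4.
General bounds: 2|A| - 1 ≤ |A + A| ≤ |A|(|A|+1)/2, i.e. 7 ≤ |A + A| ≤ 10.
Lower bound 2|A|-1 is attained iff A is an arithmetic progression.
Enumerate sums a + a' for a ≤ a' (symmetric, so this suffices):
a = -4: -4+-4=-8, -4+3=-1, -4+6=2, -4+12=8
a = 3: 3+3=6, 3+6=9, 3+12=15
a = 6: 6+6=12, 6+12=18
a = 12: 12+12=24
Distinct sums: {-8, -1, 2, 6, 8, 9, 12, 15, 18, 24}
|A + A| = 10

|A + A| = 10


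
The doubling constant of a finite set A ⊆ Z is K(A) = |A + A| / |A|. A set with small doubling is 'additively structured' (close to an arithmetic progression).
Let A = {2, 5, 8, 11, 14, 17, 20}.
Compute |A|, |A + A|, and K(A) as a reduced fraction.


|A| = 7.
Compute A + A by enumerating all 49 pairs.
A + A = {4, 7, 10, 13, 16, 19, 22, 25, 28, 31, 34, 37, 40}, so |A + A| = 13.
K = |A + A| / |A| = 13/7 (already in lowest terms) ≈ 1.8571.
Reference: AP of size 7 gives K = 13/7 ≈ 1.8571; a fully generic set of size 7 gives K ≈ 4.0000.

|A| = 7, |A + A| = 13, K = 13/7.


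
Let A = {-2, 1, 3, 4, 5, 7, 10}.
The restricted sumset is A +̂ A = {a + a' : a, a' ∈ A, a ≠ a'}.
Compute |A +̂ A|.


Restricted sumset: A +̂ A = {a + a' : a ∈ A, a' ∈ A, a ≠ a'}.
Equivalently, take A + A and drop any sum 2a that is achievable ONLY as a + a for a ∈ A (i.e. sums representable only with equal summands).
Enumerate pairs (a, a') with a < a' (symmetric, so each unordered pair gives one sum; this covers all a ≠ a'):
  -2 + 1 = -1
  -2 + 3 = 1
  -2 + 4 = 2
  -2 + 5 = 3
  -2 + 7 = 5
  -2 + 10 = 8
  1 + 3 = 4
  1 + 4 = 5
  1 + 5 = 6
  1 + 7 = 8
  1 + 10 = 11
  3 + 4 = 7
  3 + 5 = 8
  3 + 7 = 10
  3 + 10 = 13
  4 + 5 = 9
  4 + 7 = 11
  4 + 10 = 14
  5 + 7 = 12
  5 + 10 = 15
  7 + 10 = 17
Collected distinct sums: {-1, 1, 2, 3, 4, 5, 6, 7, 8, 9, 10, 11, 12, 13, 14, 15, 17}
|A +̂ A| = 17
(Reference bound: |A +̂ A| ≥ 2|A| - 3 for |A| ≥ 2, with |A| = 7 giving ≥ 11.)

|A +̂ A| = 17


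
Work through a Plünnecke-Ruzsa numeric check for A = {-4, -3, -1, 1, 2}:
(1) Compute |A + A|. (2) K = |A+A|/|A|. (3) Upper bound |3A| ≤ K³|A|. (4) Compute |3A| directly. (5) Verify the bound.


|A| = 5.
Step 1: Compute A + A by enumerating all 25 pairs.
A + A = {-8, -7, -6, -5, -4, -3, -2, -1, 0, 1, 2, 3, 4}, so |A + A| = 13.
Step 2: Doubling constant K = |A + A|/|A| = 13/5 = 13/5 ≈ 2.6000.
Step 3: Plünnecke-Ruzsa gives |3A| ≤ K³·|A| = (2.6000)³ · 5 ≈ 87.8800.
Step 4: Compute 3A = A + A + A directly by enumerating all triples (a,b,c) ∈ A³; |3A| = 19.
Step 5: Check 19 ≤ 87.8800? Yes ✓.

K = 13/5, Plünnecke-Ruzsa bound K³|A| ≈ 87.8800, |3A| = 19, inequality holds.


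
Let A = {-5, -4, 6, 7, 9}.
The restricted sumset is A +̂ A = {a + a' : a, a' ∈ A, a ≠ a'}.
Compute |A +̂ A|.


Restricted sumset: A +̂ A = {a + a' : a ∈ A, a' ∈ A, a ≠ a'}.
Equivalently, take A + A and drop any sum 2a that is achievable ONLY as a + a for a ∈ A (i.e. sums representable only with equal summands).
Enumerate pairs (a, a') with a < a' (symmetric, so each unordered pair gives one sum; this covers all a ≠ a'):
  -5 + -4 = -9
  -5 + 6 = 1
  -5 + 7 = 2
  -5 + 9 = 4
  -4 + 6 = 2
  -4 + 7 = 3
  -4 + 9 = 5
  6 + 7 = 13
  6 + 9 = 15
  7 + 9 = 16
Collected distinct sums: {-9, 1, 2, 3, 4, 5, 13, 15, 16}
|A +̂ A| = 9
(Reference bound: |A +̂ A| ≥ 2|A| - 3 for |A| ≥ 2, with |A| = 5 giving ≥ 7.)

|A +̂ A| = 9


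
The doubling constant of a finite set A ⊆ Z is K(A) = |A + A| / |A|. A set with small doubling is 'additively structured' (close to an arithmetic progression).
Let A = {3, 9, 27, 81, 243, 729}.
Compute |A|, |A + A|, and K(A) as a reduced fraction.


|A| = 6.
Compute A + A by enumerating all 36 pairs.
A + A = {6, 12, 18, 30, 36, 54, 84, 90, 108, 162, 246, 252, 270, 324, 486, 732, 738, 756, 810, 972, 1458}, so |A + A| = 21.
K = |A + A| / |A| = 21/6 = 7/2 ≈ 3.5000.
Reference: AP of size 6 gives K = 11/6 ≈ 1.8333; a fully generic set of size 6 gives K ≈ 3.5000.

|A| = 6, |A + A| = 21, K = 21/6 = 7/2.


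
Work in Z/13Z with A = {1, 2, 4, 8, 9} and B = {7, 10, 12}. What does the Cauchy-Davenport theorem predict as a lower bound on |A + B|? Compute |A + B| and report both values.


Cauchy-Davenport: |A + B| ≥ min(p, |A| + |B| - 1) for A, B nonempty in Z/pZ.
|A| = 5, |B| = 3, p = 13.
CD lower bound = min(13, 5 + 3 - 1) = min(13, 7) = 7.
Compute A + B mod 13 directly:
a = 1: 1+7=8, 1+10=11, 1+12=0
a = 2: 2+7=9, 2+10=12, 2+12=1
a = 4: 4+7=11, 4+10=1, 4+12=3
a = 8: 8+7=2, 8+10=5, 8+12=7
a = 9: 9+7=3, 9+10=6, 9+12=8
A + B = {0, 1, 2, 3, 5, 6, 7, 8, 9, 11, 12}, so |A + B| = 11.
Verify: 11 ≥ 7? Yes ✓.

CD lower bound = 7, actual |A + B| = 11.


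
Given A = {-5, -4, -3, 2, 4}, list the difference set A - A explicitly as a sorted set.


A - A = {a - a' : a, a' ∈ A}.
Compute a - a' for each ordered pair (a, a'):
a = -5: -5--5=0, -5--4=-1, -5--3=-2, -5-2=-7, -5-4=-9
a = -4: -4--5=1, -4--4=0, -4--3=-1, -4-2=-6, -4-4=-8
a = -3: -3--5=2, -3--4=1, -3--3=0, -3-2=-5, -3-4=-7
a = 2: 2--5=7, 2--4=6, 2--3=5, 2-2=0, 2-4=-2
a = 4: 4--5=9, 4--4=8, 4--3=7, 4-2=2, 4-4=0
Collecting distinct values (and noting 0 appears from a-a):
A - A = {-9, -8, -7, -6, -5, -2, -1, 0, 1, 2, 5, 6, 7, 8, 9}
|A - A| = 15

A - A = {-9, -8, -7, -6, -5, -2, -1, 0, 1, 2, 5, 6, 7, 8, 9}


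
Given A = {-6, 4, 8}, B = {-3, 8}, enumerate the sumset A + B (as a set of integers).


A + B = {a + b : a ∈ A, b ∈ B}.
Enumerate all |A|·|B| = 3·2 = 6 pairs (a, b) and collect distinct sums.
a = -6: -6+-3=-9, -6+8=2
a = 4: 4+-3=1, 4+8=12
a = 8: 8+-3=5, 8+8=16
Collecting distinct sums: A + B = {-9, 1, 2, 5, 12, 16}
|A + B| = 6

A + B = {-9, 1, 2, 5, 12, 16}


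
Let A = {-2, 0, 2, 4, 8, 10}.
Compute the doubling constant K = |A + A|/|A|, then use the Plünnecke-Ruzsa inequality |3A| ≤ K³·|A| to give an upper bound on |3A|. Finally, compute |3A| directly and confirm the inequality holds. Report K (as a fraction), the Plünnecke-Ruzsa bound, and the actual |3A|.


|A| = 6.
Step 1: Compute A + A by enumerating all 36 pairs.
A + A = {-4, -2, 0, 2, 4, 6, 8, 10, 12, 14, 16, 18, 20}, so |A + A| = 13.
Step 2: Doubling constant K = |A + A|/|A| = 13/6 = 13/6 ≈ 2.1667.
Step 3: Plünnecke-Ruzsa gives |3A| ≤ K³·|A| = (2.1667)³ · 6 ≈ 61.0278.
Step 4: Compute 3A = A + A + A directly by enumerating all triples (a,b,c) ∈ A³; |3A| = 19.
Step 5: Check 19 ≤ 61.0278? Yes ✓.

K = 13/6, Plünnecke-Ruzsa bound K³|A| ≈ 61.0278, |3A| = 19, inequality holds.


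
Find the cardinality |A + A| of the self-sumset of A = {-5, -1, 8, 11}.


A + A = {a + a' : a, a' ∈ A}; |A| = 4.
General bounds: 2|A| - 1 ≤ |A + A| ≤ |A|(|A|+1)/2, i.e. 7 ≤ |A + A| ≤ 10.
Lower bound 2|A|-1 is attained iff A is an arithmetic progression.
Enumerate sums a + a' for a ≤ a' (symmetric, so this suffices):
a = -5: -5+-5=-10, -5+-1=-6, -5+8=3, -5+11=6
a = -1: -1+-1=-2, -1+8=7, -1+11=10
a = 8: 8+8=16, 8+11=19
a = 11: 11+11=22
Distinct sums: {-10, -6, -2, 3, 6, 7, 10, 16, 19, 22}
|A + A| = 10

|A + A| = 10


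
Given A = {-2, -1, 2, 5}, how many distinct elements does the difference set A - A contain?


A - A = {a - a' : a, a' ∈ A}; |A| = 4.
Bounds: 2|A|-1 ≤ |A - A| ≤ |A|² - |A| + 1, i.e. 7 ≤ |A - A| ≤ 13.
Note: 0 ∈ A - A always (from a - a). The set is symmetric: if d ∈ A - A then -d ∈ A - A.
Enumerate nonzero differences d = a - a' with a > a' (then include -d):
Positive differences: {1, 3, 4, 6, 7}
Full difference set: {0} ∪ (positive diffs) ∪ (negative diffs).
|A - A| = 1 + 2·5 = 11 (matches direct enumeration: 11).

|A - A| = 11


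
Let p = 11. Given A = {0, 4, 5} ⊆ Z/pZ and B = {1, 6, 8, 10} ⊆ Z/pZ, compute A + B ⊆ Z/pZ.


Work in Z/11Z: reduce every sum a + b modulo 11.
Enumerate all 12 pairs:
a = 0: 0+1=1, 0+6=6, 0+8=8, 0+10=10
a = 4: 4+1=5, 4+6=10, 4+8=1, 4+10=3
a = 5: 5+1=6, 5+6=0, 5+8=2, 5+10=4
Distinct residues collected: {0, 1, 2, 3, 4, 5, 6, 8, 10}
|A + B| = 9 (out of 11 total residues).

A + B = {0, 1, 2, 3, 4, 5, 6, 8, 10}


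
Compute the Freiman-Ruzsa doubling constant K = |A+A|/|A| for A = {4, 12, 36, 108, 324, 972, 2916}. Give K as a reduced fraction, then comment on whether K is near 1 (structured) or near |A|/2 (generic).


|A| = 7.
Compute A + A by enumerating all 49 pairs.
A + A = {8, 16, 24, 40, 48, 72, 112, 120, 144, 216, 328, 336, 360, 432, 648, 976, 984, 1008, 1080, 1296, 1944, 2920, 2928, 2952, 3024, 3240, 3888, 5832}, so |A + A| = 28.
K = |A + A| / |A| = 28/7 = 4/1 ≈ 4.0000.
Reference: AP of size 7 gives K = 13/7 ≈ 1.8571; a fully generic set of size 7 gives K ≈ 4.0000.

|A| = 7, |A + A| = 28, K = 28/7 = 4/1.


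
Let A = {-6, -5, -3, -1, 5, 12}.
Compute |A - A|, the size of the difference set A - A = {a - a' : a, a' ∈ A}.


A - A = {a - a' : a, a' ∈ A}; |A| = 6.
Bounds: 2|A|-1 ≤ |A - A| ≤ |A|² - |A| + 1, i.e. 11 ≤ |A - A| ≤ 31.
Note: 0 ∈ A - A always (from a - a). The set is symmetric: if d ∈ A - A then -d ∈ A - A.
Enumerate nonzero differences d = a - a' with a > a' (then include -d):
Positive differences: {1, 2, 3, 4, 5, 6, 7, 8, 10, 11, 13, 15, 17, 18}
Full difference set: {0} ∪ (positive diffs) ∪ (negative diffs).
|A - A| = 1 + 2·14 = 29 (matches direct enumeration: 29).

|A - A| = 29


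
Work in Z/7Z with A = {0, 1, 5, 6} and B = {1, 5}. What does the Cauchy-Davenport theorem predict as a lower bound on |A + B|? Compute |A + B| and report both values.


Cauchy-Davenport: |A + B| ≥ min(p, |A| + |B| - 1) for A, B nonempty in Z/pZ.
|A| = 4, |B| = 2, p = 7.
CD lower bound = min(7, 4 + 2 - 1) = min(7, 5) = 5.
Compute A + B mod 7 directly:
a = 0: 0+1=1, 0+5=5
a = 1: 1+1=2, 1+5=6
a = 5: 5+1=6, 5+5=3
a = 6: 6+1=0, 6+5=4
A + B = {0, 1, 2, 3, 4, 5, 6}, so |A + B| = 7.
Verify: 7 ≥ 5? Yes ✓.

CD lower bound = 5, actual |A + B| = 7.


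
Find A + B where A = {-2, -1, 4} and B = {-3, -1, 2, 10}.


A + B = {a + b : a ∈ A, b ∈ B}.
Enumerate all |A|·|B| = 3·4 = 12 pairs (a, b) and collect distinct sums.
a = -2: -2+-3=-5, -2+-1=-3, -2+2=0, -2+10=8
a = -1: -1+-3=-4, -1+-1=-2, -1+2=1, -1+10=9
a = 4: 4+-3=1, 4+-1=3, 4+2=6, 4+10=14
Collecting distinct sums: A + B = {-5, -4, -3, -2, 0, 1, 3, 6, 8, 9, 14}
|A + B| = 11

A + B = {-5, -4, -3, -2, 0, 1, 3, 6, 8, 9, 14}


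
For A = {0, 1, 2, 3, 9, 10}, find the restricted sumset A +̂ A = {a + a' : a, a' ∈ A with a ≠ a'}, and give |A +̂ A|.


Restricted sumset: A +̂ A = {a + a' : a ∈ A, a' ∈ A, a ≠ a'}.
Equivalently, take A + A and drop any sum 2a that is achievable ONLY as a + a for a ∈ A (i.e. sums representable only with equal summands).
Enumerate pairs (a, a') with a < a' (symmetric, so each unordered pair gives one sum; this covers all a ≠ a'):
  0 + 1 = 1
  0 + 2 = 2
  0 + 3 = 3
  0 + 9 = 9
  0 + 10 = 10
  1 + 2 = 3
  1 + 3 = 4
  1 + 9 = 10
  1 + 10 = 11
  2 + 3 = 5
  2 + 9 = 11
  2 + 10 = 12
  3 + 9 = 12
  3 + 10 = 13
  9 + 10 = 19
Collected distinct sums: {1, 2, 3, 4, 5, 9, 10, 11, 12, 13, 19}
|A +̂ A| = 11
(Reference bound: |A +̂ A| ≥ 2|A| - 3 for |A| ≥ 2, with |A| = 6 giving ≥ 9.)

|A +̂ A| = 11


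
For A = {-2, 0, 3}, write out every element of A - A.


A - A = {a - a' : a, a' ∈ A}.
Compute a - a' for each ordered pair (a, a'):
a = -2: -2--2=0, -2-0=-2, -2-3=-5
a = 0: 0--2=2, 0-0=0, 0-3=-3
a = 3: 3--2=5, 3-0=3, 3-3=0
Collecting distinct values (and noting 0 appears from a-a):
A - A = {-5, -3, -2, 0, 2, 3, 5}
|A - A| = 7

A - A = {-5, -3, -2, 0, 2, 3, 5}


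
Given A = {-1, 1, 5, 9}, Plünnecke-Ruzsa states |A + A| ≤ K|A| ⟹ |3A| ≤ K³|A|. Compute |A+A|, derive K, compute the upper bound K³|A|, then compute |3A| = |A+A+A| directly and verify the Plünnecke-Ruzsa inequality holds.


|A| = 4.
Step 1: Compute A + A by enumerating all 16 pairs.
A + A = {-2, 0, 2, 4, 6, 8, 10, 14, 18}, so |A + A| = 9.
Step 2: Doubling constant K = |A + A|/|A| = 9/4 = 9/4 ≈ 2.2500.
Step 3: Plünnecke-Ruzsa gives |3A| ≤ K³·|A| = (2.2500)³ · 4 ≈ 45.5625.
Step 4: Compute 3A = A + A + A directly by enumerating all triples (a,b,c) ∈ A³; |3A| = 14.
Step 5: Check 14 ≤ 45.5625? Yes ✓.

K = 9/4, Plünnecke-Ruzsa bound K³|A| ≈ 45.5625, |3A| = 14, inequality holds.


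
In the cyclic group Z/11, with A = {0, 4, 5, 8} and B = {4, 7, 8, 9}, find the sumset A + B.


Work in Z/11Z: reduce every sum a + b modulo 11.
Enumerate all 16 pairs:
a = 0: 0+4=4, 0+7=7, 0+8=8, 0+9=9
a = 4: 4+4=8, 4+7=0, 4+8=1, 4+9=2
a = 5: 5+4=9, 5+7=1, 5+8=2, 5+9=3
a = 8: 8+4=1, 8+7=4, 8+8=5, 8+9=6
Distinct residues collected: {0, 1, 2, 3, 4, 5, 6, 7, 8, 9}
|A + B| = 10 (out of 11 total residues).

A + B = {0, 1, 2, 3, 4, 5, 6, 7, 8, 9}


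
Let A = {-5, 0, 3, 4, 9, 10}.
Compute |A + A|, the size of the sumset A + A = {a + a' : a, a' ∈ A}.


A + A = {a + a' : a, a' ∈ A}; |A| = 6.
General bounds: 2|A| - 1 ≤ |A + A| ≤ |A|(|A|+1)/2, i.e. 11 ≤ |A + A| ≤ 21.
Lower bound 2|A|-1 is attained iff A is an arithmetic progression.
Enumerate sums a + a' for a ≤ a' (symmetric, so this suffices):
a = -5: -5+-5=-10, -5+0=-5, -5+3=-2, -5+4=-1, -5+9=4, -5+10=5
a = 0: 0+0=0, 0+3=3, 0+4=4, 0+9=9, 0+10=10
a = 3: 3+3=6, 3+4=7, 3+9=12, 3+10=13
a = 4: 4+4=8, 4+9=13, 4+10=14
a = 9: 9+9=18, 9+10=19
a = 10: 10+10=20
Distinct sums: {-10, -5, -2, -1, 0, 3, 4, 5, 6, 7, 8, 9, 10, 12, 13, 14, 18, 19, 20}
|A + A| = 19

|A + A| = 19


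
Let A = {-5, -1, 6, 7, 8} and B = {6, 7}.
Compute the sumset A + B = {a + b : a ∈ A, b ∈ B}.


A + B = {a + b : a ∈ A, b ∈ B}.
Enumerate all |A|·|B| = 5·2 = 10 pairs (a, b) and collect distinct sums.
a = -5: -5+6=1, -5+7=2
a = -1: -1+6=5, -1+7=6
a = 6: 6+6=12, 6+7=13
a = 7: 7+6=13, 7+7=14
a = 8: 8+6=14, 8+7=15
Collecting distinct sums: A + B = {1, 2, 5, 6, 12, 13, 14, 15}
|A + B| = 8

A + B = {1, 2, 5, 6, 12, 13, 14, 15}


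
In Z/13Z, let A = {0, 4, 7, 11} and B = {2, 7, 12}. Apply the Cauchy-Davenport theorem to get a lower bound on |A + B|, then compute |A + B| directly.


Cauchy-Davenport: |A + B| ≥ min(p, |A| + |B| - 1) for A, B nonempty in Z/pZ.
|A| = 4, |B| = 3, p = 13.
CD lower bound = min(13, 4 + 3 - 1) = min(13, 6) = 6.
Compute A + B mod 13 directly:
a = 0: 0+2=2, 0+7=7, 0+12=12
a = 4: 4+2=6, 4+7=11, 4+12=3
a = 7: 7+2=9, 7+7=1, 7+12=6
a = 11: 11+2=0, 11+7=5, 11+12=10
A + B = {0, 1, 2, 3, 5, 6, 7, 9, 10, 11, 12}, so |A + B| = 11.
Verify: 11 ≥ 6? Yes ✓.

CD lower bound = 6, actual |A + B| = 11.


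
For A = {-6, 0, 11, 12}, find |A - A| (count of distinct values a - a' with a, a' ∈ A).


A - A = {a - a' : a, a' ∈ A}; |A| = 4.
Bounds: 2|A|-1 ≤ |A - A| ≤ |A|² - |A| + 1, i.e. 7 ≤ |A - A| ≤ 13.
Note: 0 ∈ A - A always (from a - a). The set is symmetric: if d ∈ A - A then -d ∈ A - A.
Enumerate nonzero differences d = a - a' with a > a' (then include -d):
Positive differences: {1, 6, 11, 12, 17, 18}
Full difference set: {0} ∪ (positive diffs) ∪ (negative diffs).
|A - A| = 1 + 2·6 = 13 (matches direct enumeration: 13).

|A - A| = 13


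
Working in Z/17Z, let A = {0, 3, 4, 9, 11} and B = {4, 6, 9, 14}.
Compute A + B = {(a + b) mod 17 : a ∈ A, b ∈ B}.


Work in Z/17Z: reduce every sum a + b modulo 17.
Enumerate all 20 pairs:
a = 0: 0+4=4, 0+6=6, 0+9=9, 0+14=14
a = 3: 3+4=7, 3+6=9, 3+9=12, 3+14=0
a = 4: 4+4=8, 4+6=10, 4+9=13, 4+14=1
a = 9: 9+4=13, 9+6=15, 9+9=1, 9+14=6
a = 11: 11+4=15, 11+6=0, 11+9=3, 11+14=8
Distinct residues collected: {0, 1, 3, 4, 6, 7, 8, 9, 10, 12, 13, 14, 15}
|A + B| = 13 (out of 17 total residues).

A + B = {0, 1, 3, 4, 6, 7, 8, 9, 10, 12, 13, 14, 15}


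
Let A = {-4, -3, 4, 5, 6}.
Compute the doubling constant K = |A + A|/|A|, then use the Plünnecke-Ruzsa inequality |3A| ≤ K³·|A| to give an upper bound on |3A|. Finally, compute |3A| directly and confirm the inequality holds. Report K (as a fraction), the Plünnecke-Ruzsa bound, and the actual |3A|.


|A| = 5.
Step 1: Compute A + A by enumerating all 25 pairs.
A + A = {-8, -7, -6, 0, 1, 2, 3, 8, 9, 10, 11, 12}, so |A + A| = 12.
Step 2: Doubling constant K = |A + A|/|A| = 12/5 = 12/5 ≈ 2.4000.
Step 3: Plünnecke-Ruzsa gives |3A| ≤ K³·|A| = (2.4000)³ · 5 ≈ 69.1200.
Step 4: Compute 3A = A + A + A directly by enumerating all triples (a,b,c) ∈ A³; |3A| = 22.
Step 5: Check 22 ≤ 69.1200? Yes ✓.

K = 12/5, Plünnecke-Ruzsa bound K³|A| ≈ 69.1200, |3A| = 22, inequality holds.


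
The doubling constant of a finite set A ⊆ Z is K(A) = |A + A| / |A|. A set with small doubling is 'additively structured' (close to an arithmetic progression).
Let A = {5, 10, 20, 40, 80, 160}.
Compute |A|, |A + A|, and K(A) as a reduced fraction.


|A| = 6.
Compute A + A by enumerating all 36 pairs.
A + A = {10, 15, 20, 25, 30, 40, 45, 50, 60, 80, 85, 90, 100, 120, 160, 165, 170, 180, 200, 240, 320}, so |A + A| = 21.
K = |A + A| / |A| = 21/6 = 7/2 ≈ 3.5000.
Reference: AP of size 6 gives K = 11/6 ≈ 1.8333; a fully generic set of size 6 gives K ≈ 3.5000.

|A| = 6, |A + A| = 21, K = 21/6 = 7/2.


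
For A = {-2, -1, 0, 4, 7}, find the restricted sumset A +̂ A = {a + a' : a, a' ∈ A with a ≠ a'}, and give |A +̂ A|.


Restricted sumset: A +̂ A = {a + a' : a ∈ A, a' ∈ A, a ≠ a'}.
Equivalently, take A + A and drop any sum 2a that is achievable ONLY as a + a for a ∈ A (i.e. sums representable only with equal summands).
Enumerate pairs (a, a') with a < a' (symmetric, so each unordered pair gives one sum; this covers all a ≠ a'):
  -2 + -1 = -3
  -2 + 0 = -2
  -2 + 4 = 2
  -2 + 7 = 5
  -1 + 0 = -1
  -1 + 4 = 3
  -1 + 7 = 6
  0 + 4 = 4
  0 + 7 = 7
  4 + 7 = 11
Collected distinct sums: {-3, -2, -1, 2, 3, 4, 5, 6, 7, 11}
|A +̂ A| = 10
(Reference bound: |A +̂ A| ≥ 2|A| - 3 for |A| ≥ 2, with |A| = 5 giving ≥ 7.)

|A +̂ A| = 10


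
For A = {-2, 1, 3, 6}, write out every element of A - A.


A - A = {a - a' : a, a' ∈ A}.
Compute a - a' for each ordered pair (a, a'):
a = -2: -2--2=0, -2-1=-3, -2-3=-5, -2-6=-8
a = 1: 1--2=3, 1-1=0, 1-3=-2, 1-6=-5
a = 3: 3--2=5, 3-1=2, 3-3=0, 3-6=-3
a = 6: 6--2=8, 6-1=5, 6-3=3, 6-6=0
Collecting distinct values (and noting 0 appears from a-a):
A - A = {-8, -5, -3, -2, 0, 2, 3, 5, 8}
|A - A| = 9

A - A = {-8, -5, -3, -2, 0, 2, 3, 5, 8}


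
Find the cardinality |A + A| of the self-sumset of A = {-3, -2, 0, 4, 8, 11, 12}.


A + A = {a + a' : a, a' ∈ A}; |A| = 7.
General bounds: 2|A| - 1 ≤ |A + A| ≤ |A|(|A|+1)/2, i.e. 13 ≤ |A + A| ≤ 28.
Lower bound 2|A|-1 is attained iff A is an arithmetic progression.
Enumerate sums a + a' for a ≤ a' (symmetric, so this suffices):
a = -3: -3+-3=-6, -3+-2=-5, -3+0=-3, -3+4=1, -3+8=5, -3+11=8, -3+12=9
a = -2: -2+-2=-4, -2+0=-2, -2+4=2, -2+8=6, -2+11=9, -2+12=10
a = 0: 0+0=0, 0+4=4, 0+8=8, 0+11=11, 0+12=12
a = 4: 4+4=8, 4+8=12, 4+11=15, 4+12=16
a = 8: 8+8=16, 8+11=19, 8+12=20
a = 11: 11+11=22, 11+12=23
a = 12: 12+12=24
Distinct sums: {-6, -5, -4, -3, -2, 0, 1, 2, 4, 5, 6, 8, 9, 10, 11, 12, 15, 16, 19, 20, 22, 23, 24}
|A + A| = 23

|A + A| = 23


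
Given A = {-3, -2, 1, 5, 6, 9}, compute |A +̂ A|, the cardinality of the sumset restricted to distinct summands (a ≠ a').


Restricted sumset: A +̂ A = {a + a' : a ∈ A, a' ∈ A, a ≠ a'}.
Equivalently, take A + A and drop any sum 2a that is achievable ONLY as a + a for a ∈ A (i.e. sums representable only with equal summands).
Enumerate pairs (a, a') with a < a' (symmetric, so each unordered pair gives one sum; this covers all a ≠ a'):
  -3 + -2 = -5
  -3 + 1 = -2
  -3 + 5 = 2
  -3 + 6 = 3
  -3 + 9 = 6
  -2 + 1 = -1
  -2 + 5 = 3
  -2 + 6 = 4
  -2 + 9 = 7
  1 + 5 = 6
  1 + 6 = 7
  1 + 9 = 10
  5 + 6 = 11
  5 + 9 = 14
  6 + 9 = 15
Collected distinct sums: {-5, -2, -1, 2, 3, 4, 6, 7, 10, 11, 14, 15}
|A +̂ A| = 12
(Reference bound: |A +̂ A| ≥ 2|A| - 3 for |A| ≥ 2, with |A| = 6 giving ≥ 9.)

|A +̂ A| = 12


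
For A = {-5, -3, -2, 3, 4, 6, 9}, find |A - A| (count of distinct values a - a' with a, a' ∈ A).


A - A = {a - a' : a, a' ∈ A}; |A| = 7.
Bounds: 2|A|-1 ≤ |A - A| ≤ |A|² - |A| + 1, i.e. 13 ≤ |A - A| ≤ 43.
Note: 0 ∈ A - A always (from a - a). The set is symmetric: if d ∈ A - A then -d ∈ A - A.
Enumerate nonzero differences d = a - a' with a > a' (then include -d):
Positive differences: {1, 2, 3, 5, 6, 7, 8, 9, 11, 12, 14}
Full difference set: {0} ∪ (positive diffs) ∪ (negative diffs).
|A - A| = 1 + 2·11 = 23 (matches direct enumeration: 23).

|A - A| = 23


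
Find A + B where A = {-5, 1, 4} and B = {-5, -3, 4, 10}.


A + B = {a + b : a ∈ A, b ∈ B}.
Enumerate all |A|·|B| = 3·4 = 12 pairs (a, b) and collect distinct sums.
a = -5: -5+-5=-10, -5+-3=-8, -5+4=-1, -5+10=5
a = 1: 1+-5=-4, 1+-3=-2, 1+4=5, 1+10=11
a = 4: 4+-5=-1, 4+-3=1, 4+4=8, 4+10=14
Collecting distinct sums: A + B = {-10, -8, -4, -2, -1, 1, 5, 8, 11, 14}
|A + B| = 10

A + B = {-10, -8, -4, -2, -1, 1, 5, 8, 11, 14}


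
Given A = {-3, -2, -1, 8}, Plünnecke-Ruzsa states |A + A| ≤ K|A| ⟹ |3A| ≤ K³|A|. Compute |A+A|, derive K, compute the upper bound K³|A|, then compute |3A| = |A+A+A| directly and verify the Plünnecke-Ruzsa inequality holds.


|A| = 4.
Step 1: Compute A + A by enumerating all 16 pairs.
A + A = {-6, -5, -4, -3, -2, 5, 6, 7, 16}, so |A + A| = 9.
Step 2: Doubling constant K = |A + A|/|A| = 9/4 = 9/4 ≈ 2.2500.
Step 3: Plünnecke-Ruzsa gives |3A| ≤ K³·|A| = (2.2500)³ · 4 ≈ 45.5625.
Step 4: Compute 3A = A + A + A directly by enumerating all triples (a,b,c) ∈ A³; |3A| = 16.
Step 5: Check 16 ≤ 45.5625? Yes ✓.

K = 9/4, Plünnecke-Ruzsa bound K³|A| ≈ 45.5625, |3A| = 16, inequality holds.


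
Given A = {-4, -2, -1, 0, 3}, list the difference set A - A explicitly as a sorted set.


A - A = {a - a' : a, a' ∈ A}.
Compute a - a' for each ordered pair (a, a'):
a = -4: -4--4=0, -4--2=-2, -4--1=-3, -4-0=-4, -4-3=-7
a = -2: -2--4=2, -2--2=0, -2--1=-1, -2-0=-2, -2-3=-5
a = -1: -1--4=3, -1--2=1, -1--1=0, -1-0=-1, -1-3=-4
a = 0: 0--4=4, 0--2=2, 0--1=1, 0-0=0, 0-3=-3
a = 3: 3--4=7, 3--2=5, 3--1=4, 3-0=3, 3-3=0
Collecting distinct values (and noting 0 appears from a-a):
A - A = {-7, -5, -4, -3, -2, -1, 0, 1, 2, 3, 4, 5, 7}
|A - A| = 13

A - A = {-7, -5, -4, -3, -2, -1, 0, 1, 2, 3, 4, 5, 7}


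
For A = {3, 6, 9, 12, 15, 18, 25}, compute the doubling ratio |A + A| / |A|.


|A| = 7.
Compute A + A by enumerating all 49 pairs.
A + A = {6, 9, 12, 15, 18, 21, 24, 27, 28, 30, 31, 33, 34, 36, 37, 40, 43, 50}, so |A + A| = 18.
K = |A + A| / |A| = 18/7 (already in lowest terms) ≈ 2.5714.
Reference: AP of size 7 gives K = 13/7 ≈ 1.8571; a fully generic set of size 7 gives K ≈ 4.0000.

|A| = 7, |A + A| = 18, K = 18/7.


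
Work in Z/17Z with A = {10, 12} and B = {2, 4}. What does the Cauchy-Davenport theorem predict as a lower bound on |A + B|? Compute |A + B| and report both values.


Cauchy-Davenport: |A + B| ≥ min(p, |A| + |B| - 1) for A, B nonempty in Z/pZ.
|A| = 2, |B| = 2, p = 17.
CD lower bound = min(17, 2 + 2 - 1) = min(17, 3) = 3.
Compute A + B mod 17 directly:
a = 10: 10+2=12, 10+4=14
a = 12: 12+2=14, 12+4=16
A + B = {12, 14, 16}, so |A + B| = 3.
Verify: 3 ≥ 3? Yes ✓.

CD lower bound = 3, actual |A + B| = 3.


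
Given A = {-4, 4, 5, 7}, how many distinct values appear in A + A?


A + A = {a + a' : a, a' ∈ A}; |A| = 4.
General bounds: 2|A| - 1 ≤ |A + A| ≤ |A|(|A|+1)/2, i.e. 7 ≤ |A + A| ≤ 10.
Lower bound 2|A|-1 is attained iff A is an arithmetic progression.
Enumerate sums a + a' for a ≤ a' (symmetric, so this suffices):
a = -4: -4+-4=-8, -4+4=0, -4+5=1, -4+7=3
a = 4: 4+4=8, 4+5=9, 4+7=11
a = 5: 5+5=10, 5+7=12
a = 7: 7+7=14
Distinct sums: {-8, 0, 1, 3, 8, 9, 10, 11, 12, 14}
|A + A| = 10

|A + A| = 10


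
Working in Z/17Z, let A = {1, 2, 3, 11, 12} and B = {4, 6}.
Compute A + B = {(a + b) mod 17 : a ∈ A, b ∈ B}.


Work in Z/17Z: reduce every sum a + b modulo 17.
Enumerate all 10 pairs:
a = 1: 1+4=5, 1+6=7
a = 2: 2+4=6, 2+6=8
a = 3: 3+4=7, 3+6=9
a = 11: 11+4=15, 11+6=0
a = 12: 12+4=16, 12+6=1
Distinct residues collected: {0, 1, 5, 6, 7, 8, 9, 15, 16}
|A + B| = 9 (out of 17 total residues).

A + B = {0, 1, 5, 6, 7, 8, 9, 15, 16}


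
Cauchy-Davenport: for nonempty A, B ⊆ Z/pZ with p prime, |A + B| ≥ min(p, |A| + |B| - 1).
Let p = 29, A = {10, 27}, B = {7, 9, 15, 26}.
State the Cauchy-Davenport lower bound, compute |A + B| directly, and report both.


Cauchy-Davenport: |A + B| ≥ min(p, |A| + |B| - 1) for A, B nonempty in Z/pZ.
|A| = 2, |B| = 4, p = 29.
CD lower bound = min(29, 2 + 4 - 1) = min(29, 5) = 5.
Compute A + B mod 29 directly:
a = 10: 10+7=17, 10+9=19, 10+15=25, 10+26=7
a = 27: 27+7=5, 27+9=7, 27+15=13, 27+26=24
A + B = {5, 7, 13, 17, 19, 24, 25}, so |A + B| = 7.
Verify: 7 ≥ 5? Yes ✓.

CD lower bound = 5, actual |A + B| = 7.


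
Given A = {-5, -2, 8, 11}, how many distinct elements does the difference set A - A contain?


A - A = {a - a' : a, a' ∈ A}; |A| = 4.
Bounds: 2|A|-1 ≤ |A - A| ≤ |A|² - |A| + 1, i.e. 7 ≤ |A - A| ≤ 13.
Note: 0 ∈ A - A always (from a - a). The set is symmetric: if d ∈ A - A then -d ∈ A - A.
Enumerate nonzero differences d = a - a' with a > a' (then include -d):
Positive differences: {3, 10, 13, 16}
Full difference set: {0} ∪ (positive diffs) ∪ (negative diffs).
|A - A| = 1 + 2·4 = 9 (matches direct enumeration: 9).

|A - A| = 9


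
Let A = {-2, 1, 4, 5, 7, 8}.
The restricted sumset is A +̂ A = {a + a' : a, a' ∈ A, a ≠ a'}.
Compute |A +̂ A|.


Restricted sumset: A +̂ A = {a + a' : a ∈ A, a' ∈ A, a ≠ a'}.
Equivalently, take A + A and drop any sum 2a that is achievable ONLY as a + a for a ∈ A (i.e. sums representable only with equal summands).
Enumerate pairs (a, a') with a < a' (symmetric, so each unordered pair gives one sum; this covers all a ≠ a'):
  -2 + 1 = -1
  -2 + 4 = 2
  -2 + 5 = 3
  -2 + 7 = 5
  -2 + 8 = 6
  1 + 4 = 5
  1 + 5 = 6
  1 + 7 = 8
  1 + 8 = 9
  4 + 5 = 9
  4 + 7 = 11
  4 + 8 = 12
  5 + 7 = 12
  5 + 8 = 13
  7 + 8 = 15
Collected distinct sums: {-1, 2, 3, 5, 6, 8, 9, 11, 12, 13, 15}
|A +̂ A| = 11
(Reference bound: |A +̂ A| ≥ 2|A| - 3 for |A| ≥ 2, with |A| = 6 giving ≥ 9.)

|A +̂ A| = 11


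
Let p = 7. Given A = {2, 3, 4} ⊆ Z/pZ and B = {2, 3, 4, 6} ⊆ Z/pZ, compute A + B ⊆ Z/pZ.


Work in Z/7Z: reduce every sum a + b modulo 7.
Enumerate all 12 pairs:
a = 2: 2+2=4, 2+3=5, 2+4=6, 2+6=1
a = 3: 3+2=5, 3+3=6, 3+4=0, 3+6=2
a = 4: 4+2=6, 4+3=0, 4+4=1, 4+6=3
Distinct residues collected: {0, 1, 2, 3, 4, 5, 6}
|A + B| = 7 (out of 7 total residues).

A + B = {0, 1, 2, 3, 4, 5, 6}


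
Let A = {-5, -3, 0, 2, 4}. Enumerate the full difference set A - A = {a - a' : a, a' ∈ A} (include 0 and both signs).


A - A = {a - a' : a, a' ∈ A}.
Compute a - a' for each ordered pair (a, a'):
a = -5: -5--5=0, -5--3=-2, -5-0=-5, -5-2=-7, -5-4=-9
a = -3: -3--5=2, -3--3=0, -3-0=-3, -3-2=-5, -3-4=-7
a = 0: 0--5=5, 0--3=3, 0-0=0, 0-2=-2, 0-4=-4
a = 2: 2--5=7, 2--3=5, 2-0=2, 2-2=0, 2-4=-2
a = 4: 4--5=9, 4--3=7, 4-0=4, 4-2=2, 4-4=0
Collecting distinct values (and noting 0 appears from a-a):
A - A = {-9, -7, -5, -4, -3, -2, 0, 2, 3, 4, 5, 7, 9}
|A - A| = 13

A - A = {-9, -7, -5, -4, -3, -2, 0, 2, 3, 4, 5, 7, 9}


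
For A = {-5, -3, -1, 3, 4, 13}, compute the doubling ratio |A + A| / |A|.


|A| = 6.
Compute A + A by enumerating all 36 pairs.
A + A = {-10, -8, -6, -4, -2, -1, 0, 1, 2, 3, 6, 7, 8, 10, 12, 16, 17, 26}, so |A + A| = 18.
K = |A + A| / |A| = 18/6 = 3/1 ≈ 3.0000.
Reference: AP of size 6 gives K = 11/6 ≈ 1.8333; a fully generic set of size 6 gives K ≈ 3.5000.

|A| = 6, |A + A| = 18, K = 18/6 = 3/1.


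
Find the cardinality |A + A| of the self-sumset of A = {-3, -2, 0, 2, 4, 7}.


A + A = {a + a' : a, a' ∈ A}; |A| = 6.
General bounds: 2|A| - 1 ≤ |A + A| ≤ |A|(|A|+1)/2, i.e. 11 ≤ |A + A| ≤ 21.
Lower bound 2|A|-1 is attained iff A is an arithmetic progression.
Enumerate sums a + a' for a ≤ a' (symmetric, so this suffices):
a = -3: -3+-3=-6, -3+-2=-5, -3+0=-3, -3+2=-1, -3+4=1, -3+7=4
a = -2: -2+-2=-4, -2+0=-2, -2+2=0, -2+4=2, -2+7=5
a = 0: 0+0=0, 0+2=2, 0+4=4, 0+7=7
a = 2: 2+2=4, 2+4=6, 2+7=9
a = 4: 4+4=8, 4+7=11
a = 7: 7+7=14
Distinct sums: {-6, -5, -4, -3, -2, -1, 0, 1, 2, 4, 5, 6, 7, 8, 9, 11, 14}
|A + A| = 17

|A + A| = 17


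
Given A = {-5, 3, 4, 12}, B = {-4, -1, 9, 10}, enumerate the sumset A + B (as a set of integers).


A + B = {a + b : a ∈ A, b ∈ B}.
Enumerate all |A|·|B| = 4·4 = 16 pairs (a, b) and collect distinct sums.
a = -5: -5+-4=-9, -5+-1=-6, -5+9=4, -5+10=5
a = 3: 3+-4=-1, 3+-1=2, 3+9=12, 3+10=13
a = 4: 4+-4=0, 4+-1=3, 4+9=13, 4+10=14
a = 12: 12+-4=8, 12+-1=11, 12+9=21, 12+10=22
Collecting distinct sums: A + B = {-9, -6, -1, 0, 2, 3, 4, 5, 8, 11, 12, 13, 14, 21, 22}
|A + B| = 15

A + B = {-9, -6, -1, 0, 2, 3, 4, 5, 8, 11, 12, 13, 14, 21, 22}
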